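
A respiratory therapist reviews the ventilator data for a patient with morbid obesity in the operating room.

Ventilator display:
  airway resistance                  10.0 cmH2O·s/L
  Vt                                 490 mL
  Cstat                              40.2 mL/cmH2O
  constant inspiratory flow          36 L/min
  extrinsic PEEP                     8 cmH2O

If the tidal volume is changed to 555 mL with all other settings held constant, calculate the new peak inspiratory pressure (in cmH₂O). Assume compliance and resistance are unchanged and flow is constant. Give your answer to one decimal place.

27.8

Flow: 36 L/min ÷ 60 = 0.6 L/s.
PIP = Vt/C + R·V̇ + PEEP (constant-flow equation of motion).
Only the elastic term changes: ΔPIP = ΔVt / C = (555 − 490) / 40.2 = 1.617 cmH2O.
Original PIP = 490/40.2 + 10.0×0.6 + 8 = 26.189 cmH2O; new PIP = 26.189 + (1.617) = 27.806 cmH2O.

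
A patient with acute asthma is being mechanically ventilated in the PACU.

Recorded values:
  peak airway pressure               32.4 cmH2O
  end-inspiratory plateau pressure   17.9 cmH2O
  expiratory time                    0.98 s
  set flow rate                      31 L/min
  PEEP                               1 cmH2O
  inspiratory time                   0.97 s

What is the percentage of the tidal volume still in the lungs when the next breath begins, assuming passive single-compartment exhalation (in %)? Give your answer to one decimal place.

Flow: 31 L/min ÷ 60 = 0.5167 L/s.
Vt = flow × Ti = 0.5167 L/s × 0.97 s × 1000 mL/L = 501.2 mL.
R = (PIP − Pplat)/V̇ = (32.4 − 17.9) / 0.5167 = 14.5/0.5167 = 28.063 cmH2O·s/L.
C = Vt/(Pplat − PEEP) = 501.2 / (17.9 − 1) = 501.2/16.9 = 29.657 mL/cmH2O.
τ = R × C = 28.063 × 0.02966 L/cmH2O = 0.8323 s.
Fraction remaining at end-expiration = e^(−Te/τ) = e^(−0.98/0.8323) = 0.3081 → 30.81%.

30.8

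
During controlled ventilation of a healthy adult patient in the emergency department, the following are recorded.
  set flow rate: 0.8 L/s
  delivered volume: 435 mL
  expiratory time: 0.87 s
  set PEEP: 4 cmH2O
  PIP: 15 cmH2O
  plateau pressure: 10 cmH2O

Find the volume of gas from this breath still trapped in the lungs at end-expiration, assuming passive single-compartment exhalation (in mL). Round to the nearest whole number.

R = (PIP − Pplat)/V̇ = (15 − 10) / 0.8 = 5.0/0.8 = 6.25 cmH2O·s/L.
C = Vt/(Pplat − PEEP) = 435.0 / (10 − 4) = 435.0/6.0 = 72.5 mL/cmH2O.
τ = R × C = 6.25 × 0.0725 L/cmH2O = 0.4531 s.
Fraction remaining = e^(−Te/τ) = e^(−0.87/0.4531) = 0.1466.
Trapped volume = 435.0 × 0.1466 = 63.771 mL.

64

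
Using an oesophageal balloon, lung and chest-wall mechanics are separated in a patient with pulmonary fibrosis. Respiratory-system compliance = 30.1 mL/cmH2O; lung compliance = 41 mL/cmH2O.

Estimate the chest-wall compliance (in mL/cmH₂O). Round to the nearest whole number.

113

1/Ccw = 1/Crs − 1/CL.
1/Ccw = 1/30.1 − 1/41 = 0.008832.
Ccw = 113.22 mL/cmH2O.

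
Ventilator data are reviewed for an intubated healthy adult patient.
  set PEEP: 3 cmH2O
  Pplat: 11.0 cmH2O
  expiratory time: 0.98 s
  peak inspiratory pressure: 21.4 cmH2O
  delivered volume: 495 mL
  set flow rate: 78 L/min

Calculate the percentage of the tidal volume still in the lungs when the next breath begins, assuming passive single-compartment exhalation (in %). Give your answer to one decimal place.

13.8

Flow: 78 L/min ÷ 60 = 1.3 L/s.
R = (PIP − Pplat)/V̇ = (21.4 − 11.0) / 1.3 = 10.4/1.3 = 8.0 cmH2O·s/L.
C = Vt/(Pplat − PEEP) = 495.0 / (11.0 − 3) = 495.0/8.0 = 61.875 mL/cmH2O.
τ = R × C = 8.0 × 0.06188 L/cmH2O = 0.495 s.
Fraction remaining at end-expiration = e^(−Te/τ) = e^(−0.98/0.495) = 0.1381 → 13.81%.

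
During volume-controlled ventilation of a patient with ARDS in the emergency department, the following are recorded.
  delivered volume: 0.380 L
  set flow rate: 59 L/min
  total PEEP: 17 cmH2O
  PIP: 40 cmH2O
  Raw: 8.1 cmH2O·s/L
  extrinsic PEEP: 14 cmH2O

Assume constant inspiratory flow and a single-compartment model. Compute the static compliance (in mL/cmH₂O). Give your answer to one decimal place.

Flow: 59 L/min ÷ 60 = 0.9833 L/s.
Total PEEP = 17 cmH2O (set 14 + intrinsic 3); this is the baseline alveolar pressure.
Equation of motion (constant flow): PIP = Vt/C + R·V̇ + PEEP.
Vt/C = PIP − R·V̇ − PEEP = 40 − 8.1×0.9833 − 17 = 40 − 7.965 − 17 = 15.035 cmH2O.
C = Vt / 15.035 = 380 / 15.035 = 25.274 mL/cmH2O.

25.3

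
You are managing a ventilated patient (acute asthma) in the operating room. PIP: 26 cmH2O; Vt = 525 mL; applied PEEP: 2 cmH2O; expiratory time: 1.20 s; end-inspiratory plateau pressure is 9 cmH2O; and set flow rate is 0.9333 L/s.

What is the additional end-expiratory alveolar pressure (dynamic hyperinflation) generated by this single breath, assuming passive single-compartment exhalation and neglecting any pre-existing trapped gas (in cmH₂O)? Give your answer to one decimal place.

R = (PIP − Pplat)/V̇ = (26 − 9) / 0.9333 = 17.0/0.9333 = 18.215 cmH2O·s/L.
C = Vt/(Pplat − PEEP) = 525.0 / (9 − 2) = 525.0/7.0 = 75.0 mL/cmH2O.
τ = R × C = 18.215 × 0.075 L/cmH2O = 1.366 s.
Fraction remaining = e^(−Te/τ) = e^(−1.20/1.366) = 0.4154; trapped volume = 525.0 × 0.4154 = 218.09 mL.
Additional alveolar pressure from trapping ≈ V_trapped / C = 218.09 / 75.0 = 2.908 cmH2O.

2.9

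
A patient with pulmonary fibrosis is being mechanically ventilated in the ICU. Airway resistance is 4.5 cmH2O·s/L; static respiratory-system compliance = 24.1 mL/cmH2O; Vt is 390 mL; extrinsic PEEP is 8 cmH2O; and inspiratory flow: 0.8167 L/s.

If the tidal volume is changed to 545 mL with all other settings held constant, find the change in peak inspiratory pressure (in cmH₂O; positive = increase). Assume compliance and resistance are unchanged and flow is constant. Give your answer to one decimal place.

PIP = Vt/C + R·V̇ + PEEP (constant-flow equation of motion).
Only the elastic term changes: ΔPIP = ΔVt / C = (545 − 390) / 24.1 = 6.432 cmH2O.

6.4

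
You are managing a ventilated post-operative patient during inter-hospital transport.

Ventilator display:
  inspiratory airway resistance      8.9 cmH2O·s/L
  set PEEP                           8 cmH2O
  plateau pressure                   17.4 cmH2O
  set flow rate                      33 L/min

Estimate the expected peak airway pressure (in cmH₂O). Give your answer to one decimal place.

Flow: 33 L/min ÷ 60 = 0.55 L/s.
PIP = Pplat + Raw × flow = 17.4 + 8.9 × 0.55 = 17.4 + 4.895 = 22.295 cmH2O.

22.3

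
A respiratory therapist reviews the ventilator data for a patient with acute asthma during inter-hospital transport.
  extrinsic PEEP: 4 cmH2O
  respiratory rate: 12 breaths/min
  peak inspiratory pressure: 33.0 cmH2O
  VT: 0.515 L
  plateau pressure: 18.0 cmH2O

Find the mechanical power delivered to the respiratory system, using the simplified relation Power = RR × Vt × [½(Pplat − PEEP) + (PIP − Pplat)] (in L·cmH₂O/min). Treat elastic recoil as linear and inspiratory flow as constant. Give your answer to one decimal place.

Per-breath work = Vt × [½(Pplat−PEEP) + (PIP−Pplat)] = 0.515 × [0.5×14.0 + 15.0] = 0.515 × 22.0 = 11.33 L·cmH2O.
Power = 12 × 11.33 = 135.96 L·cmH2O/min.

136.0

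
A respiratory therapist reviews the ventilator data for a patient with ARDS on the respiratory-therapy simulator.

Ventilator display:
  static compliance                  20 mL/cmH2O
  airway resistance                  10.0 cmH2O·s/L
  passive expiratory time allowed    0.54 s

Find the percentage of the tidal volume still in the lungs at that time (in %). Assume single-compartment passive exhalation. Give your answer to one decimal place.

6.7

τ = R × C = 10.0 × 20 mL/cmH2O = 10.0 × 0.020 L/cmH2O = 0.2 s.
Passive exhalation: V(t)/V₀ = e^(−t/τ) = e^(−0.54/0.2) = 0.06721.
Fraction remaining = 0.06721 → 6.721%.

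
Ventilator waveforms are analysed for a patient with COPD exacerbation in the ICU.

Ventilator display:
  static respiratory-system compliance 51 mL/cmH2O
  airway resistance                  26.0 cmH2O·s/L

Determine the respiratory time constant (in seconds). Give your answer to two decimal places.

1.33

τ = R × C = 26.0 × 51 mL/cmH2O = 26.0 × 0.051 L/cmH2O = 1.326 s.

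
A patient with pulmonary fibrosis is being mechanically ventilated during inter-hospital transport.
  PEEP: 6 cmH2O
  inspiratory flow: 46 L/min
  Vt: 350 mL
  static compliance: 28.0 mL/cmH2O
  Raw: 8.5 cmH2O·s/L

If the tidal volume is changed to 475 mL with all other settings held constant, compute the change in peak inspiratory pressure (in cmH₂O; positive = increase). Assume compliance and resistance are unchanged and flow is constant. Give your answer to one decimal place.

4.5

PIP = Vt/C + R·V̇ + PEEP (constant-flow equation of motion).
Only the elastic term changes: ΔPIP = ΔVt / C = (475 − 350) / 28.0 = 4.464 cmH2O.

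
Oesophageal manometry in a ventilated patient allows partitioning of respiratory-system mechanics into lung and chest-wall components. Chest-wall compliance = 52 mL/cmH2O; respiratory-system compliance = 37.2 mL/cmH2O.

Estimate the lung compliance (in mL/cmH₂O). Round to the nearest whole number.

131

1/CL = 1/Crs − 1/Ccw.
1/CL = 1/37.2 − 1/52 = 0.007651.
CL = 130.7 mL/cmH2O.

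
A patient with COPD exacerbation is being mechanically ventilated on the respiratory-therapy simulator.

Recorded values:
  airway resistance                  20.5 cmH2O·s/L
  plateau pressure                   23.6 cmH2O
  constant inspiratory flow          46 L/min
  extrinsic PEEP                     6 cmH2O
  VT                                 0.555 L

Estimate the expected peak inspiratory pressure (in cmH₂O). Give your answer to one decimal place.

39.3

Flow: 46 L/min ÷ 60 = 0.7667 L/s.
PIP = Pplat + Raw × flow = 23.6 + 20.5 × 0.7667 = 23.6 + 15.717 = 39.317 cmH2O.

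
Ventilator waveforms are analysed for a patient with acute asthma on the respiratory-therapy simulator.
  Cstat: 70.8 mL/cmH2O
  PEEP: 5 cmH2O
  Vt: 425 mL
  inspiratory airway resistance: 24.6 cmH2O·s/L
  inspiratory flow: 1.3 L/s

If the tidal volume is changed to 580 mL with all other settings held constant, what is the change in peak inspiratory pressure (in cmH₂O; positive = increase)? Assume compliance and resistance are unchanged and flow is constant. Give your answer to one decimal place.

2.2

PIP = Vt/C + R·V̇ + PEEP (constant-flow equation of motion).
Only the elastic term changes: ΔPIP = ΔVt / C = (580 − 425) / 70.8 = 2.189 cmH2O.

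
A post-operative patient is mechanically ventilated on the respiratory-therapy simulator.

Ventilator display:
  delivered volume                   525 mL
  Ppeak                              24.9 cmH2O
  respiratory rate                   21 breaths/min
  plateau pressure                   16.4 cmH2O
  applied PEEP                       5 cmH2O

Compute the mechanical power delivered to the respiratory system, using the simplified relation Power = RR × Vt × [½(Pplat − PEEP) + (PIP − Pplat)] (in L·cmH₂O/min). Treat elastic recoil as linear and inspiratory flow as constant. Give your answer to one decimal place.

Per-breath work = Vt × [½(Pplat−PEEP) + (PIP−Pplat)] = 0.525 × [0.5×11.4 + 8.5] = 0.525 × 14.2 = 7.455 L·cmH2O.
Power = 21 × 7.455 = 156.56 L·cmH2O/min.

156.6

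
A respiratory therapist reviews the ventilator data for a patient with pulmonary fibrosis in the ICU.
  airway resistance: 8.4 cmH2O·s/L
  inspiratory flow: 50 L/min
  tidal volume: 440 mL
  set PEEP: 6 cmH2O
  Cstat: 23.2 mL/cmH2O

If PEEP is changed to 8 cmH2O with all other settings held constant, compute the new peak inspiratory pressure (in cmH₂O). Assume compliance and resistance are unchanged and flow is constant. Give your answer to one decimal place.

Flow: 50 L/min ÷ 60 = 0.8333 L/s.
PIP = Vt/C + R·V̇ + PEEP (constant-flow equation of motion).
Only the baseline term changes: ΔPIP = ΔPEEP = 8 − 6 = 2.0 cmH2O.
Original PIP = 440/23.2 + 8.4×0.8333 + 6 = 31.965 cmH2O; new PIP = 31.965 + (2.0) = 33.965 cmH2O.

34.0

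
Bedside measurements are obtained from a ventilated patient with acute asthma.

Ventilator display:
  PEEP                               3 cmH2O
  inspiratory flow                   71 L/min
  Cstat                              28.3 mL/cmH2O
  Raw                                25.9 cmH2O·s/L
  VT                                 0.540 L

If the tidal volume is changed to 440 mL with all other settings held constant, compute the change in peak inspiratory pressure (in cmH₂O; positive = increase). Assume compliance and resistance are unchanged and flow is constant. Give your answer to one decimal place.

PIP = Vt/C + R·V̇ + PEEP (constant-flow equation of motion).
Only the elastic term changes: ΔPIP = ΔVt / C = (440 − 540) / 28.3 = -3.534 cmH2O.

-3.5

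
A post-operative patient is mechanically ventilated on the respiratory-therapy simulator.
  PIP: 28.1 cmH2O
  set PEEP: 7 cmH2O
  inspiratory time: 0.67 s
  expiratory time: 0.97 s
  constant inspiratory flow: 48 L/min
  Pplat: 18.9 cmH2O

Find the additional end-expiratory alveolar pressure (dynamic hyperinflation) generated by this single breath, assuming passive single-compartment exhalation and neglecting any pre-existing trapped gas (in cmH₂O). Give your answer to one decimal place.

Flow: 48 L/min ÷ 60 = 0.8 L/s.
Vt = flow × Ti = 0.8 L/s × 0.67 s × 1000 mL/L = 536.0 mL.
R = (PIP − Pplat)/V̇ = (28.1 − 18.9) / 0.8 = 9.2/0.8 = 11.5 cmH2O·s/L.
C = Vt/(Pplat − PEEP) = 536.0 / (18.9 − 7) = 536.0/11.9 = 45.042 mL/cmH2O.
τ = R × C = 11.5 × 0.04504 L/cmH2O = 0.518 s.
Fraction remaining = e^(−Te/τ) = e^(−0.97/0.518) = 0.1537; trapped volume = 536.0 × 0.1537 = 82.383 mL.
Additional alveolar pressure from trapping ≈ V_trapped / C = 82.383 / 45.042 = 1.829 cmH2O.

1.8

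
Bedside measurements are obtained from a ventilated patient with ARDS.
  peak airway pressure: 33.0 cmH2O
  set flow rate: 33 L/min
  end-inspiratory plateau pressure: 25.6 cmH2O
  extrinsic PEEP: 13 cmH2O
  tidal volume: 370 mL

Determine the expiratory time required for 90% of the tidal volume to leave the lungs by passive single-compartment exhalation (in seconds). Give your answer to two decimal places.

Flow: 33 L/min ÷ 60 = 0.55 L/s.
R = (PIP − Pplat)/V̇ = (33.0 − 25.6) / 0.55 = 7.4/0.55 = 13.455 cmH2O·s/L.
C = Vt/(Pplat − PEEP) = 370.0 / (25.6 − 13) = 370.0/12.6 = 29.365 mL/cmH2O.
τ = R × C = 13.455 × 0.02937 L/cmH2O = 0.3952 s.
t = −τ·ln(1 − 0.90) = −0.3952·ln(0.1) = 0.91 s.

0.91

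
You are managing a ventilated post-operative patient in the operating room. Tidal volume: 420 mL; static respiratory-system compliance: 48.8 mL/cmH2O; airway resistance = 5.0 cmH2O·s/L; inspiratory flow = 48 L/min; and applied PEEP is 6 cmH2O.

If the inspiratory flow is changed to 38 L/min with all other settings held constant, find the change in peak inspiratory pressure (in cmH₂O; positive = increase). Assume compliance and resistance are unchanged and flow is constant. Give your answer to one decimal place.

Flow: 48 L/min ÷ 60 = 0.8 L/s.
New flow: 38 L/min ÷ 60 = 0.6333 L/s.
PIP = Vt/C + R·V̇ + PEEP (constant-flow equation of motion).
Only the resistive term changes: ΔPIP = R × ΔV̇ = 5.0 × (0.6333 − 0.8) = 5.0 × -0.1667 = -0.8335 cmH2O.

-0.8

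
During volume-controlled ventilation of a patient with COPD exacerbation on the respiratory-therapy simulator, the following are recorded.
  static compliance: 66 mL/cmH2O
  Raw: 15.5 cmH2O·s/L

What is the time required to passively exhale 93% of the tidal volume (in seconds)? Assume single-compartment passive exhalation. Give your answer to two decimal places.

2.72

τ = R × C = 15.5 × 66 mL/cmH2O = 15.5 × 0.066 L/cmH2O = 1.023 s.
Exhaled fraction f = 1 − e^(−t/τ) → t = −τ·ln(1 − f) = −1.023·ln(0.07) = 2.72 s.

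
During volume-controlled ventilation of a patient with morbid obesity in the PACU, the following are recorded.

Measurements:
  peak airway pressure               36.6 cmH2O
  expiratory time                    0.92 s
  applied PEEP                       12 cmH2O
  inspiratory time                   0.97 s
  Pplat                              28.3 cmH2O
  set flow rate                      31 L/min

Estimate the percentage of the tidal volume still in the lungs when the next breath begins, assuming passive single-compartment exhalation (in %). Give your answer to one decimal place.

15.5

Flow: 31 L/min ÷ 60 = 0.5167 L/s.
Vt = flow × Ti = 0.5167 L/s × 0.97 s × 1000 mL/L = 501.2 mL.
R = (PIP − Pplat)/V̇ = (36.6 − 28.3) / 0.5167 = 8.3/0.5167 = 16.063 cmH2O·s/L.
C = Vt/(Pplat − PEEP) = 501.2 / (28.3 − 12) = 501.2/16.3 = 30.748 mL/cmH2O.
τ = R × C = 16.063 × 0.03075 L/cmH2O = 0.4939 s.
Fraction remaining at end-expiration = e^(−Te/τ) = e^(−0.92/0.4939) = 0.1552 → 15.52%.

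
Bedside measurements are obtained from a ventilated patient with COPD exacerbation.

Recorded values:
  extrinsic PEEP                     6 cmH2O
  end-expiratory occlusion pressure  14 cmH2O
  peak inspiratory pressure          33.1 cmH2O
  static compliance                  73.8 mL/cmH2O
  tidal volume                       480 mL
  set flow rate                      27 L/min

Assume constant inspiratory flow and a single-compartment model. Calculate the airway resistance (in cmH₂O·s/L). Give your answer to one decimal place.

Flow: 27 L/min ÷ 60 = 0.45 L/s.
Total PEEP = 14 cmH2O (set 6 + intrinsic 8); this is the baseline alveolar pressure.
Equation of motion (constant flow): PIP = Vt/C + R·V̇ + PEEP.
R·V̇ = PIP − Vt/C − PEEP = 33.1 − 480/73.8 − 14 = 33.1 − 6.504 − 14 = 12.596 cmH2O.
R = 12.596 / 0.45 = 27.991 cmH2O·s/L.

28.0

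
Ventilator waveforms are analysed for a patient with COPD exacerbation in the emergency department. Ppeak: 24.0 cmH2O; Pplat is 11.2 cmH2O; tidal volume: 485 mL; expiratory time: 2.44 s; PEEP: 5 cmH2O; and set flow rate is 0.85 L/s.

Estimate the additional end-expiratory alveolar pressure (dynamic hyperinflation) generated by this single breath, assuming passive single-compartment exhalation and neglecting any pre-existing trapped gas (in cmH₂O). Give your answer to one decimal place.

R = (PIP − Pplat)/V̇ = (24.0 − 11.2) / 0.85 = 12.8/0.85 = 15.059 cmH2O·s/L.
C = Vt/(Pplat − PEEP) = 485.0 / (11.2 − 5) = 485.0/6.2 = 78.226 mL/cmH2O.
τ = R × C = 15.059 × 0.07823 L/cmH2O = 1.178 s.
Fraction remaining = e^(−Te/τ) = e^(−2.44/1.178) = 0.126; trapped volume = 485.0 × 0.126 = 61.11 mL.
Additional alveolar pressure from trapping ≈ V_trapped / C = 61.11 / 78.226 = 0.7812 cmH2O.

0.8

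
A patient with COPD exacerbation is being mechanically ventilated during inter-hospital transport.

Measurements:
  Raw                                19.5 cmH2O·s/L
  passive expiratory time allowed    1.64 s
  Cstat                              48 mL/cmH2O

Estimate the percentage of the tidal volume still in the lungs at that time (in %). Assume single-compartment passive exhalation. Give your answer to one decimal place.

τ = R × C = 19.5 × 48 mL/cmH2O = 19.5 × 0.048 L/cmH2O = 0.936 s.
Passive exhalation: V(t)/V₀ = e^(−t/τ) = e^(−1.64/0.936) = 0.1734.
Fraction remaining = 0.1734 → 17.34%.

17.3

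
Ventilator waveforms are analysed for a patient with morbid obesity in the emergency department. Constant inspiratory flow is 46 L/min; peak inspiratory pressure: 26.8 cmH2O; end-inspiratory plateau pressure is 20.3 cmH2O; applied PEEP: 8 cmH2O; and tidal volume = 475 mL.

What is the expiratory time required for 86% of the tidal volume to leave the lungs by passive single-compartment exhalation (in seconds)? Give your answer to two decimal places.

Flow: 46 L/min ÷ 60 = 0.7667 L/s.
R = (PIP − Pplat)/V̇ = (26.8 − 20.3) / 0.7667 = 6.5/0.7667 = 8.478 cmH2O·s/L.
C = Vt/(Pplat − PEEP) = 475.0 / (20.3 − 8) = 475.0/12.3 = 38.618 mL/cmH2O.
τ = R × C = 8.478 × 0.03862 L/cmH2O = 0.3274 s.
t = −τ·ln(1 − 0.86) = −0.3274·ln(0.14) = 0.6437 s.

0.64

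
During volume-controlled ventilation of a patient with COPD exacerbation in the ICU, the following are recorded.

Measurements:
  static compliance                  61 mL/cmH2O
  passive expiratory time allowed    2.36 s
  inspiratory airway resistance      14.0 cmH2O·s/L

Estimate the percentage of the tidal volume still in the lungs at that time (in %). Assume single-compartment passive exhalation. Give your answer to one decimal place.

τ = R × C = 14.0 × 61 mL/cmH2O = 14.0 × 0.061 L/cmH2O = 0.854 s.
Passive exhalation: V(t)/V₀ = e^(−t/τ) = e^(−2.36/0.854) = 0.06307.
Fraction remaining = 0.06307 → 6.307%.

6.3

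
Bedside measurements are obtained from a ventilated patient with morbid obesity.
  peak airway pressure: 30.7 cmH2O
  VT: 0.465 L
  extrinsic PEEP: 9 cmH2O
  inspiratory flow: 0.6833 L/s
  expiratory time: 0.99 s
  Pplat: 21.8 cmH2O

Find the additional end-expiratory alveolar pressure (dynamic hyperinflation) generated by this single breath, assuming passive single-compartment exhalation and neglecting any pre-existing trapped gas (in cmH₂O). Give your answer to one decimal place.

1.6

R = (PIP − Pplat)/V̇ = (30.7 − 21.8) / 0.6833 = 8.9/0.6833 = 13.025 cmH2O·s/L.
C = Vt/(Pplat − PEEP) = 465.0 / (21.8 − 9) = 465.0/12.8 = 36.328 mL/cmH2O.
τ = R × C = 13.025 × 0.03633 L/cmH2O = 0.4732 s.
Fraction remaining = e^(−Te/τ) = e^(−0.99/0.4732) = 0.1234; trapped volume = 465.0 × 0.1234 = 57.381 mL.
Additional alveolar pressure from trapping ≈ V_trapped / C = 57.381 / 36.328 = 1.58 cmH2O.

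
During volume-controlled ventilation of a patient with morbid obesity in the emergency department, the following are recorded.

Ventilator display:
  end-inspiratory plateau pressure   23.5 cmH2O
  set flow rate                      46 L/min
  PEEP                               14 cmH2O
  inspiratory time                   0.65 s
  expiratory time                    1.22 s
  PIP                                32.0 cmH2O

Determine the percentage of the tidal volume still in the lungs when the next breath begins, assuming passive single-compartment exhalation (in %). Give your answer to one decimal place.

12.3

Flow: 46 L/min ÷ 60 = 0.7667 L/s.
Vt = flow × Ti = 0.7667 L/s × 0.65 s × 1000 mL/L = 498.36 mL.
R = (PIP − Pplat)/V̇ = (32.0 − 23.5) / 0.7667 = 8.5/0.7667 = 11.086 cmH2O·s/L.
C = Vt/(Pplat − PEEP) = 498.36 / (23.5 − 14) = 498.36/9.5 = 52.459 mL/cmH2O.
τ = R × C = 11.086 × 0.05246 L/cmH2O = 0.5816 s.
Fraction remaining at end-expiration = e^(−Te/τ) = e^(−1.22/0.5816) = 0.1227 → 12.27%.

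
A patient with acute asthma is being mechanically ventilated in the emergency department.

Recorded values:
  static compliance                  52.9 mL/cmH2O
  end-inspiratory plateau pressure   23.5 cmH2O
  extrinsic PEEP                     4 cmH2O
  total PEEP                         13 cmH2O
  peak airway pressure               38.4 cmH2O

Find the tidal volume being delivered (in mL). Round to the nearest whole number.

End-expiratory occlusion gives total PEEP = 13 cmH2O (intrinsic PEEP = 13 − 4 = 9). Use total PEEP for the elastic gradient.
Vt = Cstat × (Pplat − PEEPtotal) = 52.9 × (23.5 − 13) = 52.9 × 10.5 = 555.45 mL.

555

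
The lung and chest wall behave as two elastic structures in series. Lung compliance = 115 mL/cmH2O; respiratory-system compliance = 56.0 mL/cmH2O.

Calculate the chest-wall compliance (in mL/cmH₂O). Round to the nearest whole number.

109

1/Ccw = 1/Crs − 1/CL.
1/Ccw = 1/56.0 − 1/115 = 0.009161.
Ccw = 109.16 mL/cmH2O.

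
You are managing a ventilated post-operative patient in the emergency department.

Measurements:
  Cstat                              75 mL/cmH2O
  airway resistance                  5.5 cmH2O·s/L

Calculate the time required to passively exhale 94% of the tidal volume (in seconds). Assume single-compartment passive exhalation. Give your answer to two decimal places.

1.16

τ = R × C = 5.5 × 75 mL/cmH2O = 5.5 × 0.075 L/cmH2O = 0.4125 s.
Exhaled fraction f = 1 − e^(−t/τ) → t = −τ·ln(1 − f) = −0.4125·ln(0.06) = 1.161 s.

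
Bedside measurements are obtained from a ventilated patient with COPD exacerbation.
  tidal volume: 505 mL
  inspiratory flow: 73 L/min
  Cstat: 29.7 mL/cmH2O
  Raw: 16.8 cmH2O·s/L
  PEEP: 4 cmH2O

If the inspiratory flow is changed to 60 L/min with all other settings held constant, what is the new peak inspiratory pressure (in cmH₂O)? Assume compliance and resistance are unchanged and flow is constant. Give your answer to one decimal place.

37.8

Flow: 73 L/min ÷ 60 = 1.2167 L/s.
New flow: 60 L/min ÷ 60 = 1 L/s.
PIP = Vt/C + R·V̇ + PEEP (constant-flow equation of motion).
Only the resistive term changes: ΔPIP = R × ΔV̇ = 16.8 × (1 − 1.2167) = 16.8 × -0.2167 = -3.641 cmH2O.
Original PIP = 505/29.7 + 16.8×1.2167 + 4 = 41.444 cmH2O; new PIP = 41.444 + (-3.641) = 37.803 cmH2O.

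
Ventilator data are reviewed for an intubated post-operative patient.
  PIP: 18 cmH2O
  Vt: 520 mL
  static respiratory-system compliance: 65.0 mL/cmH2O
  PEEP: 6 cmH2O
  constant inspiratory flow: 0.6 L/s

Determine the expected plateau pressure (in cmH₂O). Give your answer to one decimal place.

Pplat = PEEP + Vt / Cstat = 6 + 520 / 65.0 = 6 + 8.0 = 14.0 cmH2O.

14.0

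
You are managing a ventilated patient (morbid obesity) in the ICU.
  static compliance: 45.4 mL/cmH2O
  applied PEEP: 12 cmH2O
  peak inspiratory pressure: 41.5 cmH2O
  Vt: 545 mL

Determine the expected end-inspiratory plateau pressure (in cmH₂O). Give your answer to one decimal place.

24.0

Pplat = PEEP + Vt / Cstat = 12 + 545 / 45.4 = 12 + 12.004 = 24.004 cmH2O.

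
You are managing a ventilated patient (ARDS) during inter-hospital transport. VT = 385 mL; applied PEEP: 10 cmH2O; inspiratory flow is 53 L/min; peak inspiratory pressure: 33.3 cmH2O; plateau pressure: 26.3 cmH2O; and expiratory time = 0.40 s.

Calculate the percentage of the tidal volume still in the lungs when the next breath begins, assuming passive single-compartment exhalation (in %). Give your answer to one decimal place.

11.8

Flow: 53 L/min ÷ 60 = 0.8833 L/s.
R = (PIP − Pplat)/V̇ = (33.3 − 26.3) / 0.8833 = 7.0/0.8833 = 7.925 cmH2O·s/L.
C = Vt/(Pplat − PEEP) = 385.0 / (26.3 − 10) = 385.0/16.3 = 23.62 mL/cmH2O.
τ = R × C = 7.925 × 0.02362 L/cmH2O = 0.1872 s.
Fraction remaining at end-expiration = e^(−Te/τ) = e^(−0.40/0.1872) = 0.118 → 11.8%.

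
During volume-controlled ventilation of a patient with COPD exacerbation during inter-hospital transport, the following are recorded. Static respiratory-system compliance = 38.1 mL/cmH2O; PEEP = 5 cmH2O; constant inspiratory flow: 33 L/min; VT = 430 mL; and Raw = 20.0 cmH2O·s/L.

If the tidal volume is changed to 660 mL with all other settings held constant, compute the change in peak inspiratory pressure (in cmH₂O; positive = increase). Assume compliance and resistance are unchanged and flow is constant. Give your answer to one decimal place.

PIP = Vt/C + R·V̇ + PEEP (constant-flow equation of motion).
Only the elastic term changes: ΔPIP = ΔVt / C = (660 − 430) / 38.1 = 6.037 cmH2O.

6.0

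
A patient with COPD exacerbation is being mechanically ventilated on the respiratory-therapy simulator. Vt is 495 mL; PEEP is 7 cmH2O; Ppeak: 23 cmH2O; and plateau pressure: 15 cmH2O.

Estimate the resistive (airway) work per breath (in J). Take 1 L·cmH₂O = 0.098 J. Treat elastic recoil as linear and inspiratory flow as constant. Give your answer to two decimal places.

0.39

With constant inspiratory flow the resistive pressure is constant at PIP − Pplat = 23 − 15 = 8.0 cmH2O, so resistive work = 8.0 × 0.495 = 3.96 L·cmH2O.
× 0.098 J/(L·cmH2O) → 0.3881 J.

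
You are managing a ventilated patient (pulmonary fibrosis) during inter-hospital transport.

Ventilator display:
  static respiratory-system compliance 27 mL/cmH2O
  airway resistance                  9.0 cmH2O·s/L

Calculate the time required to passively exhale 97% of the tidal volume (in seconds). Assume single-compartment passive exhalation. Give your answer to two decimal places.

0.85

τ = R × C = 9.0 × 27 mL/cmH2O = 9.0 × 0.027 L/cmH2O = 0.243 s.
Exhaled fraction f = 1 − e^(−t/τ) → t = −τ·ln(1 − f) = −0.243·ln(0.03) = 0.8521 s.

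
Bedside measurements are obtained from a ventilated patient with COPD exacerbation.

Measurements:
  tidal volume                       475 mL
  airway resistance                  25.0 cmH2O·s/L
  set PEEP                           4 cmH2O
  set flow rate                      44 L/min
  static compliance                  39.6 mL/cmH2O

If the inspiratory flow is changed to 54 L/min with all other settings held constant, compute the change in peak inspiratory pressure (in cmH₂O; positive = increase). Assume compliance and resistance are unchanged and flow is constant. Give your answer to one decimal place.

Flow: 44 L/min ÷ 60 = 0.7333 L/s.
New flow: 54 L/min ÷ 60 = 0.9 L/s.
PIP = Vt/C + R·V̇ + PEEP (constant-flow equation of motion).
Only the resistive term changes: ΔPIP = R × ΔV̇ = 25.0 × (0.9 − 0.7333) = 25.0 × 0.1667 = 4.168 cmH2O.

4.2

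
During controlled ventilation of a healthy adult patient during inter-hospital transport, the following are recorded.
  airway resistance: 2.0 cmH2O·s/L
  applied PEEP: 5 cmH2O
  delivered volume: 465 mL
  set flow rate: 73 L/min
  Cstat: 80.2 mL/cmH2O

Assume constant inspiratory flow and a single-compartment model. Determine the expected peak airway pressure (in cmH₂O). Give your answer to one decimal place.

13.2

Flow: 73 L/min ÷ 60 = 1.2167 L/s.
Equation of motion (constant flow): PIP = Vt/C + R·V̇ + PEEP.
PIP = 465/80.2 + 2.0×1.2167 + 5 = 5.798 + 2.433 + 5 = 13.231 cmH2O.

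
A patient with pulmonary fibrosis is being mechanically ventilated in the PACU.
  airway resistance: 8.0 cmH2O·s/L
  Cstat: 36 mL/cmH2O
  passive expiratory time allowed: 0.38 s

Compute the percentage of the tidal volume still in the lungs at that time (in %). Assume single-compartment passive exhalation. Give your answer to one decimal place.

τ = R × C = 8.0 × 36 mL/cmH2O = 8.0 × 0.036 L/cmH2O = 0.288 s.
Passive exhalation: V(t)/V₀ = e^(−t/τ) = e^(−0.38/0.288) = 0.2673.
Fraction remaining = 0.2673 → 26.73%.

26.7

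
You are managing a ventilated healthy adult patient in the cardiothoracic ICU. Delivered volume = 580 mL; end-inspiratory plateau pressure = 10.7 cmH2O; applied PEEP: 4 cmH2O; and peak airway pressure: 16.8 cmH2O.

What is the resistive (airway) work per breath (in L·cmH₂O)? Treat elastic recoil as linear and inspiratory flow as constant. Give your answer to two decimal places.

With constant inspiratory flow the resistive pressure is constant at PIP − Pplat = 16.8 − 10.7 = 6.1 cmH2O, so resistive work = 6.1 × 0.580 = 3.538 L·cmH2O.

3.54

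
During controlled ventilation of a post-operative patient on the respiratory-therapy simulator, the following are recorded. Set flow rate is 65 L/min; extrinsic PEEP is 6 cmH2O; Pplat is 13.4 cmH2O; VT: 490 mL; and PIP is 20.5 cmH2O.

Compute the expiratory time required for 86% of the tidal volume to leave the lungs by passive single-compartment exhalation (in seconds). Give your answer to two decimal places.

Flow: 65 L/min ÷ 60 = 1.0833 L/s.
R = (PIP − Pplat)/V̇ = (20.5 − 13.4) / 1.0833 = 7.1/1.0833 = 6.554 cmH2O·s/L.
C = Vt/(Pplat − PEEP) = 490.0 / (13.4 − 6) = 490.0/7.4 = 66.216 mL/cmH2O.
τ = R × C = 6.554 × 0.06622 L/cmH2O = 0.434 s.
t = −τ·ln(1 − 0.86) = −0.434·ln(0.14) = 0.8533 s.

0.85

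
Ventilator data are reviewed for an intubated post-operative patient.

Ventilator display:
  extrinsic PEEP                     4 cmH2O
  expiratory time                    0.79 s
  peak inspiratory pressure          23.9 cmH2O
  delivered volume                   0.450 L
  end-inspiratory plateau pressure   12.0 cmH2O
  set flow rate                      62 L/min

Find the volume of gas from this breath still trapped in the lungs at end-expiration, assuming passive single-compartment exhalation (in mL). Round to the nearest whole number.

133

Flow: 62 L/min ÷ 60 = 1.0333 L/s.
R = (PIP − Pplat)/V̇ = (23.9 − 12.0) / 1.0333 = 11.9/1.0333 = 11.517 cmH2O·s/L.
C = Vt/(Pplat − PEEP) = 450.0 / (12.0 − 4) = 450.0/8.0 = 56.25 mL/cmH2O.
τ = R × C = 11.517 × 0.05625 L/cmH2O = 0.6478 s.
Fraction remaining = e^(−Te/τ) = e^(−0.79/0.6478) = 0.2954.
Trapped volume = 450.0 × 0.2954 = 132.93 mL.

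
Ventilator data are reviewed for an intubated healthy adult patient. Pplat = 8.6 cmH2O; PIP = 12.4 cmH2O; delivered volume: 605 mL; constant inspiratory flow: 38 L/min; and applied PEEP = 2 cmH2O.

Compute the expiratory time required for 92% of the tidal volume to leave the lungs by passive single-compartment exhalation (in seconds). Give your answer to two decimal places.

1.39

Flow: 38 L/min ÷ 60 = 0.6333 L/s.
R = (PIP − Pplat)/V̇ = (12.4 − 8.6) / 0.6333 = 3.8/0.6333 = 6.0 cmH2O·s/L.
C = Vt/(Pplat − PEEP) = 605.0 / (8.6 − 2) = 605.0/6.6 = 91.667 mL/cmH2O.
τ = R × C = 6.0 × 0.09167 L/cmH2O = 0.55 s.
t = −τ·ln(1 − 0.92) = −0.55·ln(0.08) = 1.389 s.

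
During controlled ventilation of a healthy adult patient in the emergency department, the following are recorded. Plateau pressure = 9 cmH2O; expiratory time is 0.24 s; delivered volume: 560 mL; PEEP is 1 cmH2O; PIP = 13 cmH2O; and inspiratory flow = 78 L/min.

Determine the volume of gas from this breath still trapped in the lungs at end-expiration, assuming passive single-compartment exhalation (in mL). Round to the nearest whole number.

184

Flow: 78 L/min ÷ 60 = 1.3 L/s.
R = (PIP − Pplat)/V̇ = (13 − 9) / 1.3 = 4.0/1.3 = 3.077 cmH2O·s/L.
C = Vt/(Pplat − PEEP) = 560.0 / (9 − 1) = 560.0/8.0 = 70.0 mL/cmH2O.
τ = R × C = 3.077 × 0.07 L/cmH2O = 0.2154 s.
Fraction remaining = e^(−Te/τ) = e^(−0.24/0.2154) = 0.3282.
Trapped volume = 560.0 × 0.3282 = 183.79 mL.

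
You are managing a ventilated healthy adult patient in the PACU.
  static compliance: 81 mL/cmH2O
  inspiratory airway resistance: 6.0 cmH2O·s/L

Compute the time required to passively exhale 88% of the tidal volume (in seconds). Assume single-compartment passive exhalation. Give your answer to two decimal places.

1.03

τ = R × C = 6.0 × 81 mL/cmH2O = 6.0 × 0.081 L/cmH2O = 0.486 s.
Exhaled fraction f = 1 − e^(−t/τ) → t = −τ·ln(1 − f) = −0.486·ln(0.12) = 1.03 s.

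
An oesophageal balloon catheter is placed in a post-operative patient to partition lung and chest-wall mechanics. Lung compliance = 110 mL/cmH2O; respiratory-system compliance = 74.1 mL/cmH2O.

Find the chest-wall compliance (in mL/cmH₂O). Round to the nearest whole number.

1/Ccw = 1/Crs − 1/CL.
1/Ccw = 1/74.1 − 1/110 = 0.004404.
Ccw = 227.07 mL/cmH2O.

227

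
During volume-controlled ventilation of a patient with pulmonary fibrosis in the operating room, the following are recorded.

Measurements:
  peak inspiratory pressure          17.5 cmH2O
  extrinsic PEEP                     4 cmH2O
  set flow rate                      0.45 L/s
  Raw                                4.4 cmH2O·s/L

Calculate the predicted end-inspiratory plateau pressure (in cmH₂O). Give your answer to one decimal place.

Pplat = PIP − Raw × flow = 17.5 − 4.4 × 0.45 = 17.5 − 1.98 = 15.52 cmH2O.

15.5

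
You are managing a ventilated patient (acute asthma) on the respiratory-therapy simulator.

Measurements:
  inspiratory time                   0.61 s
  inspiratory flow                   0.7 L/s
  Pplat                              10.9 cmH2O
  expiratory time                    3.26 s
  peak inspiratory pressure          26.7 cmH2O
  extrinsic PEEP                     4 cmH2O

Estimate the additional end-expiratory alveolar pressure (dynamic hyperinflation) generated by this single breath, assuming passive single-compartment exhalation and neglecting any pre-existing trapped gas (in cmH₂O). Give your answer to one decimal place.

Vt = flow × Ti = 0.7 L/s × 0.61 s × 1000 mL/L = 427.0 mL.
R = (PIP − Pplat)/V̇ = (26.7 − 10.9) / 0.7 = 15.8/0.7 = 22.571 cmH2O·s/L.
C = Vt/(Pplat − PEEP) = 427.0 / (10.9 − 4) = 427.0/6.9 = 61.884 mL/cmH2O.
τ = R × C = 22.571 × 0.06188 L/cmH2O = 1.397 s.
Fraction remaining = e^(−Te/τ) = e^(−3.26/1.397) = 0.09695; trapped volume = 427.0 × 0.09695 = 41.398 mL.
Additional alveolar pressure from trapping ≈ V_trapped / C = 41.398 / 61.884 = 0.669 cmH2O.

0.7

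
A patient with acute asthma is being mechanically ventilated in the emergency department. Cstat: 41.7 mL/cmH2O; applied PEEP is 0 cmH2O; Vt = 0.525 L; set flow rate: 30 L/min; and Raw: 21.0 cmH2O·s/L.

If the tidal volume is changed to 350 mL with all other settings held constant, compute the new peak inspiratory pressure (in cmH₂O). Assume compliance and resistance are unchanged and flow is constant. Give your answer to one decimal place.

18.9

Flow: 30 L/min ÷ 60 = 0.5 L/s.
PIP = Vt/C + R·V̇ + PEEP (constant-flow equation of motion).
Only the elastic term changes: ΔPIP = ΔVt / C = (350 − 525) / 41.7 = -4.197 cmH2O.
Original PIP = 525/41.7 + 21.0×0.5 + 0 = 23.09 cmH2O; new PIP = 23.09 + (-4.197) = 18.893 cmH2O.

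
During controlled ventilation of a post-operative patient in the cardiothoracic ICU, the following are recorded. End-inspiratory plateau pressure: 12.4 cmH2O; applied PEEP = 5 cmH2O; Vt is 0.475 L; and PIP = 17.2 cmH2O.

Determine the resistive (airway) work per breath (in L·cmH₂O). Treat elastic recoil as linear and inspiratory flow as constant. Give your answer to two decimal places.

2.28

With constant inspiratory flow the resistive pressure is constant at PIP − Pplat = 17.2 − 12.4 = 4.8 cmH2O, so resistive work = 4.8 × 0.475 = 2.28 L·cmH2O.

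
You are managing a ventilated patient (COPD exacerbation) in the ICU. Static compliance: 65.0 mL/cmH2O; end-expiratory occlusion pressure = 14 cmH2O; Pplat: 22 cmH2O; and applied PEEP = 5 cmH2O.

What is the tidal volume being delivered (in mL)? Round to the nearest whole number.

End-expiratory occlusion gives total PEEP = 14 cmH2O (intrinsic PEEP = 14 − 5 = 9). Use total PEEP for the elastic gradient.
Vt = Cstat × (Pplat − PEEPtotal) = 65.0 × (22 − 14) = 65.0 × 8.0 = 520.0 mL.

520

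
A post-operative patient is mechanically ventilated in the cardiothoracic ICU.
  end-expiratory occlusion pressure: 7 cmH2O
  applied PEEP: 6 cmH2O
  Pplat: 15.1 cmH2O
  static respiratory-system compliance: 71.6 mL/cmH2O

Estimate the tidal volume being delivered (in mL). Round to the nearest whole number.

End-expiratory occlusion gives total PEEP = 7 cmH2O (intrinsic PEEP = 7 − 6 = 1). Use total PEEP for the elastic gradient.
Vt = Cstat × (Pplat − PEEPtotal) = 71.6 × (15.1 − 7) = 71.6 × 8.1 = 579.96 mL.

580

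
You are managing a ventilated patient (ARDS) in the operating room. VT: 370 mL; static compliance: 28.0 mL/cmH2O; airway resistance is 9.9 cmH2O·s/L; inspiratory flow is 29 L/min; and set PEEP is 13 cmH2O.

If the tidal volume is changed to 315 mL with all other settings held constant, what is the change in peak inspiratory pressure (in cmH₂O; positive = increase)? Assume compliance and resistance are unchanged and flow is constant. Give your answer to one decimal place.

PIP = Vt/C + R·V̇ + PEEP (constant-flow equation of motion).
Only the elastic term changes: ΔPIP = ΔVt / C = (315 − 370) / 28.0 = -1.964 cmH2O.

-2.0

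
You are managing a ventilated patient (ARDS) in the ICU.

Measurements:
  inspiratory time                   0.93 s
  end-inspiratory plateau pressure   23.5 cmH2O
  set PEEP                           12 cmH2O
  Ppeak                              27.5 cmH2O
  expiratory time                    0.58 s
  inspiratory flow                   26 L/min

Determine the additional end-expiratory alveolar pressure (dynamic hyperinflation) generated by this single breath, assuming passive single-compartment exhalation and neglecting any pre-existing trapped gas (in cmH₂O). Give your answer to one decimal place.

1.9

Flow: 26 L/min ÷ 60 = 0.4333 L/s.
Vt = flow × Ti = 0.4333 L/s × 0.93 s × 1000 mL/L = 402.97 mL.
R = (PIP − Pplat)/V̇ = (27.5 − 23.5) / 0.4333 = 4.0/0.4333 = 9.231 cmH2O·s/L.
C = Vt/(Pplat − PEEP) = 402.97 / (23.5 − 12) = 402.97/11.5 = 35.041 mL/cmH2O.
τ = R × C = 9.231 × 0.03504 L/cmH2O = 0.3235 s.
Fraction remaining = e^(−Te/τ) = e^(−0.58/0.3235) = 0.1665; trapped volume = 402.97 × 0.1665 = 67.095 mL.
Additional alveolar pressure from trapping ≈ V_trapped / C = 67.095 / 35.041 = 1.915 cmH2O.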